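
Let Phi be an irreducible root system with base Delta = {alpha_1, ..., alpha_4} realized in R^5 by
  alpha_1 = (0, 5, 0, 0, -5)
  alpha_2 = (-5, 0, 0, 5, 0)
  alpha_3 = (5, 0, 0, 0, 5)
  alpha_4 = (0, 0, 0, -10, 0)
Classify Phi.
Compute the Cartan integers a_ij = 2(alpha_i, alpha_j)/(alpha_j, alpha_j); the resulting 4x4 Cartan matrix is
[[2, 0, -1, 0], [0, 2, -1, -1], [-1, -1, 2, 0], [0, -2, 0, 2]].
The roots have two lengths (squared-length ratio 2:1); the short ones are alpha_{1,2,3}. The associated Dynkin diagram is a chain of 4 nodes with a double edge at one end; the terminal node there is the unique long simple root (C_4), so the type is C_4 (the algebra sp(8)).

type C_4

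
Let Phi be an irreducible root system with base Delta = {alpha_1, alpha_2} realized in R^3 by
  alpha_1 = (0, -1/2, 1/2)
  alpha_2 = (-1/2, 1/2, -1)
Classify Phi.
Compute the Cartan integers a_ij = 2(alpha_i, alpha_j)/(alpha_j, alpha_j); the resulting 2x2 Cartan matrix is
[[2, -1], [-3, 2]].
The roots have two lengths (squared-length ratio 3:1); the short ones are alpha_{1}. The associated Dynkin diagram is two nodes joined by a triple edge (G_2), so the type is G_2.

G_2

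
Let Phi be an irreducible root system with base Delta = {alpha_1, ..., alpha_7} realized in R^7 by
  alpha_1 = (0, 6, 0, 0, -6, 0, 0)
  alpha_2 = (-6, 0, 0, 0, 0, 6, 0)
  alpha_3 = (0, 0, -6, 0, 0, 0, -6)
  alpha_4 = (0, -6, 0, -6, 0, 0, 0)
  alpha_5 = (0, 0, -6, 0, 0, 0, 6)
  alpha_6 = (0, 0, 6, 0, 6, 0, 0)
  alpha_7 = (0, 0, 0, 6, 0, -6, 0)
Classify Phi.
D7

Compute the Cartan integers a_ij = 2(alpha_i, alpha_j)/(alpha_j, alpha_j); the resulting 7x7 Cartan matrix is
[[2, 0, 0, -1, 0, -1, 0], [0, 2, 0, 0, 0, 0, -1], [0, 0, 2, 0, 0, -1, 0], [-1, 0, 0, 2, 0, 0, -1], [0, 0, 0, 0, 2, -1, 0], [-1, 0, -1, 0, -1, 2, 0], [0, -1, 0, -1, 0, 0, 2]].
All simple roots have the same length, so the diagram is simply laced. The associated Dynkin diagram is a chain of 5 nodes with a fork of two nodes at one end (D_7), so the type is D_7 (the algebra so(14)).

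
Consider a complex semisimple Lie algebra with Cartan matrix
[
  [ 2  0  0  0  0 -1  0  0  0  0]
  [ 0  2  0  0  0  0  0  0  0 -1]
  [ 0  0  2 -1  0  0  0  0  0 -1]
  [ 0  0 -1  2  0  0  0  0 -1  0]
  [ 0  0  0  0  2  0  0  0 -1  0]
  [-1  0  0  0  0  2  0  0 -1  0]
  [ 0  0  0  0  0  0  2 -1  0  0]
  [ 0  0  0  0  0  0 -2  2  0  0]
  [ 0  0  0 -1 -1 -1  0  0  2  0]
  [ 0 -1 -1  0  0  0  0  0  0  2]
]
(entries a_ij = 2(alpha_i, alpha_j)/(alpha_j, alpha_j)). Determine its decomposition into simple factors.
B_2 ⊕ E_8

The diagram associated to this matrix has two connected components: the simple roots {alpha_7, alpha_8} form a chain of 2 nodes with a double edge at one end; the terminal node there is the unique short simple root (B_2), and {alpha_1, alpha_2, alpha_3, alpha_4, alpha_5, alpha_6, alpha_9, alpha_10} form a chain of 7 nodes with one extra node attached to the third node from one end (E_8). A semisimple Lie algebra decomposes uniquely as the direct sum of simple ideals, one per connected component of its Dynkin diagram, so g ≅ B_2 ⊕ E_8 (dimension 10 + 248 = 258).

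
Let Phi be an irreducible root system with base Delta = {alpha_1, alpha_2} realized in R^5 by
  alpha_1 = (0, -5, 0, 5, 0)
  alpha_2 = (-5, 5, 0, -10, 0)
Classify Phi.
type G_2

Compute the Cartan integers a_ij = 2(alpha_i, alpha_j)/(alpha_j, alpha_j); the resulting 2x2 Cartan matrix is
[[2, -1], [-3, 2]].
The roots have two lengths (squared-length ratio 3:1); the short ones are alpha_{1}. The associated Dynkin diagram is two nodes joined by a triple edge (G_2), so the type is G_2.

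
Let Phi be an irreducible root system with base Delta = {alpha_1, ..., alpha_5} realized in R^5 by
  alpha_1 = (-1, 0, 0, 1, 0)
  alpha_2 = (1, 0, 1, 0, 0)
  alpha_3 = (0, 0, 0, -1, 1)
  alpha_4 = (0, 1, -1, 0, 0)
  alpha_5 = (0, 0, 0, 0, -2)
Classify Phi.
C5

Compute the Cartan integers a_ij = 2(alpha_i, alpha_j)/(alpha_j, alpha_j); the resulting 5x5 Cartan matrix is
[[2, -1, -1, 0, 0], [-1, 2, 0, -1, 0], [-1, 0, 2, 0, -1], [0, -1, 0, 2, 0], [0, 0, -2, 0, 2]].
The roots have two lengths (squared-length ratio 2:1); the short ones are alpha_{1,2,3,4}. The associated Dynkin diagram is a chain of 5 nodes with a double edge at one end; the terminal node there is the unique long simple root (C_5), so the type is C_5 (the algebra sp(10)).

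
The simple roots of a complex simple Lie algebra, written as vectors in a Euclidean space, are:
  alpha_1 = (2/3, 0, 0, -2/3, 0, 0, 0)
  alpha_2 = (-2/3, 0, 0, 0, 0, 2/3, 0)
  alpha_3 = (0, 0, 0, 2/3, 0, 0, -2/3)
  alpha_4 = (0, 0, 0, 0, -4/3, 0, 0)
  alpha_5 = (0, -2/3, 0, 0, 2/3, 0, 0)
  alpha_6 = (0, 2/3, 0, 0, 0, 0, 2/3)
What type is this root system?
C6

Compute the Cartan integers a_ij = 2(alpha_i, alpha_j)/(alpha_j, alpha_j); the resulting 6x6 Cartan matrix is
[[2, -1, -1, 0, 0, 0], [-1, 2, 0, 0, 0, 0], [-1, 0, 2, 0, 0, -1], [0, 0, 0, 2, -2, 0], [0, 0, 0, -1, 2, -1], [0, 0, -1, 0, -1, 2]].
The roots have two lengths (squared-length ratio 2:1); the short ones are alpha_{1,2,3,5,6}. The associated Dynkin diagram is a chain of 6 nodes with a double edge at one end; the terminal node there is the unique long simple root (C_6), so the type is C_6 (the algebra sp(12)).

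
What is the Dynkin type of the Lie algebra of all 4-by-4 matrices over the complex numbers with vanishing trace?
This is sl(4), which has dimension 4^2 - 1 = 15 and rank 4 - 1 = 3 (a Cartan subalgebra is the diagonal traceless matrices). In the classification of classical Lie algebras, the special linear algebra sl(n+1) has type A_n; here n = 3, so the Dynkin diagram is a chain of 3 nodes with single edges (A_3). Hence the type is A_3.

A_3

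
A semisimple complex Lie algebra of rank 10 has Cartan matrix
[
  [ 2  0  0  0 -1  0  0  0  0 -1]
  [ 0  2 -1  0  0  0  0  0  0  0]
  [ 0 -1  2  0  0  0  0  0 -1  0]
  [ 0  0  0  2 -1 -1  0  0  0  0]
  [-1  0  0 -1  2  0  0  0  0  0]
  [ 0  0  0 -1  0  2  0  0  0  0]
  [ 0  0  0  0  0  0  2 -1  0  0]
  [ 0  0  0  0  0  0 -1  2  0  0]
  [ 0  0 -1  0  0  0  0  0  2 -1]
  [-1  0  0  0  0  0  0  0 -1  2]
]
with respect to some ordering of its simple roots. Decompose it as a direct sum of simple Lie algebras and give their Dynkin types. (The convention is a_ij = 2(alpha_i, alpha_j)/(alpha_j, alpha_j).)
The diagram associated to this matrix has two connected components: the simple roots {alpha_7, alpha_8} form a chain of 2 nodes with single edges (A_2), and {alpha_1, alpha_2, alpha_3, alpha_4, alpha_5, alpha_6, alpha_9, alpha_10} form a chain of 8 nodes with single edges (A_8). A semisimple Lie algebra decomposes uniquely as the direct sum of simple ideals, one per connected component of its Dynkin diagram, so g ≅ A_2 ⊕ A_8 (dimension 8 + 80 = 88).

A2 ⊕ A8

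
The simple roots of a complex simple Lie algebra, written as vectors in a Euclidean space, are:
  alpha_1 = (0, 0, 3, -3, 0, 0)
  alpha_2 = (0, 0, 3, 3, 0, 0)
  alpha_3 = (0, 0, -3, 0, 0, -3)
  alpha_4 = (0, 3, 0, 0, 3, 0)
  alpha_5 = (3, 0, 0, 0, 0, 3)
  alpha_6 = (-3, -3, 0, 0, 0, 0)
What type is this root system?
D_6

Compute the Cartan integers a_ij = 2(alpha_i, alpha_j)/(alpha_j, alpha_j); the resulting 6x6 Cartan matrix is
[[2, 0, -1, 0, 0, 0], [0, 2, -1, 0, 0, 0], [-1, -1, 2, 0, -1, 0], [0, 0, 0, 2, 0, -1], [0, 0, -1, 0, 2, -1], [0, 0, 0, -1, -1, 2]].
All simple roots have the same length, so the diagram is simply laced. The associated Dynkin diagram is a chain of 4 nodes with a fork of two nodes at one end (D_6), so the type is D_6 (the algebra so(12)).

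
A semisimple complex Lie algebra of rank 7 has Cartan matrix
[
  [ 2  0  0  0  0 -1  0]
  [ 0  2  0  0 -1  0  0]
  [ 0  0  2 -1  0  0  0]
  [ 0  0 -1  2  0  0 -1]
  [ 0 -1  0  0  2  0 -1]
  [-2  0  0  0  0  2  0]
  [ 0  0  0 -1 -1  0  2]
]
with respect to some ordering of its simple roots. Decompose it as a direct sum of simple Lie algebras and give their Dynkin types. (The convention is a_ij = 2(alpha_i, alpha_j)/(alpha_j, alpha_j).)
type A_5 ⊕ type B_2

The diagram associated to this matrix has two connected components: the simple roots {alpha_2, alpha_3, alpha_4, alpha_5, alpha_7} form a chain of 5 nodes with single edges (A_5), and {alpha_1, alpha_6} form a chain of 2 nodes with a double edge at one end; the terminal node there is the unique short simple root (B_2). A semisimple Lie algebra decomposes uniquely as the direct sum of simple ideals, one per connected component of its Dynkin diagram, so g ≅ A_5 ⊕ B_2 (dimension 35 + 10 = 45).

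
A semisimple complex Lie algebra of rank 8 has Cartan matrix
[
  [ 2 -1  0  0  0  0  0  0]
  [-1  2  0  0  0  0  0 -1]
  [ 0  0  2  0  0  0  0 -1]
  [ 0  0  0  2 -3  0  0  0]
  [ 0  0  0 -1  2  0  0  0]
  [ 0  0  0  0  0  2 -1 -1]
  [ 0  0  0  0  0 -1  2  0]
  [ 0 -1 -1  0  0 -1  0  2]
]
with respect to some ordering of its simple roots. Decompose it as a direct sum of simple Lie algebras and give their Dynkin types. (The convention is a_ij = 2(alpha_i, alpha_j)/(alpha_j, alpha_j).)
The diagram associated to this matrix has two connected components: the simple roots {alpha_1, alpha_2, alpha_3, alpha_6, alpha_7, alpha_8} form a chain of 5 nodes with one extra node attached to the third node from one end (E_6), and {alpha_4, alpha_5} form two nodes joined by a triple edge (G_2). A semisimple Lie algebra decomposes uniquely as the direct sum of simple ideals, one per connected component of its Dynkin diagram, so g ≅ E_6 ⊕ G_2 (dimension 78 + 14 = 92).

E_6 + G_2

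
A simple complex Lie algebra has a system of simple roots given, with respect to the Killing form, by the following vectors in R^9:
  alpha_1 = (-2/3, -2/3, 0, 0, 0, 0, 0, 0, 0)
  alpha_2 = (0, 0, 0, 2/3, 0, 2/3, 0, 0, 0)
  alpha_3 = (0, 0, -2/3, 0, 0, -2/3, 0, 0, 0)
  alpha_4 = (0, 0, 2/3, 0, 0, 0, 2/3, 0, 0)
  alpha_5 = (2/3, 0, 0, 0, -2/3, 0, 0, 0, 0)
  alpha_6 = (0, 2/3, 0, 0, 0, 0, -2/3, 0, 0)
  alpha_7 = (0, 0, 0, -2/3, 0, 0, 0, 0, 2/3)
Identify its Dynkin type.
A7

Compute the Cartan integers a_ij = 2(alpha_i, alpha_j)/(alpha_j, alpha_j); the resulting 7x7 Cartan matrix is
[[2, 0, 0, 0, -1, -1, 0], [0, 2, -1, 0, 0, 0, -1], [0, -1, 2, -1, 0, 0, 0], [0, 0, -1, 2, 0, -1, 0], [-1, 0, 0, 0, 2, 0, 0], [-1, 0, 0, -1, 0, 2, 0], [0, -1, 0, 0, 0, 0, 2]].
All simple roots have the same length, so the diagram is simply laced. The associated Dynkin diagram is a chain of 7 nodes with single edges (A_7), so the type is A_7 (the algebra sl(8)).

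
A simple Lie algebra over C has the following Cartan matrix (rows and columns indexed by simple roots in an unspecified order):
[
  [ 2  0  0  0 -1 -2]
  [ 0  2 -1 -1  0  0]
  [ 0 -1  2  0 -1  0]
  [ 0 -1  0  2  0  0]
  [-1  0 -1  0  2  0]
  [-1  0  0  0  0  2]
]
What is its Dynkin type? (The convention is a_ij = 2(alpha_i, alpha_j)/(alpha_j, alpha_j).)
B_6 (so(13))

The matrix has rank 6 with 2's on the diagonal. Reading the off-diagonal entries as Dynkin edges (a single edge where a_ij = a_ji = -1; a double or triple edge where a_ij * a_ji = 2 or 3), the diagram is a chain of 6 nodes with a double edge at one end; the terminal node there is the unique short simple root (B_6). One simple-root ordering that puts it in standard form is (alpha_4, alpha_2, alpha_3, alpha_5, alpha_1, alpha_6). So the algebra is type B_6, i.e. so(13).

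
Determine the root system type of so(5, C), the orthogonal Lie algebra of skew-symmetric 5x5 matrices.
type B_2

This is so(5) with 5 odd, which has dimension 5(5-1)/2 = 10 and rank (5-1)/2 = 2. In the classification of classical Lie algebras, the orthogonal algebra so(2n+1) in an odd number of variables has type B_n; here n = 2, so the Dynkin diagram is a chain of 2 nodes with a double edge at one end; the terminal node there is the unique short simple root (B_2). Hence the type is B_2.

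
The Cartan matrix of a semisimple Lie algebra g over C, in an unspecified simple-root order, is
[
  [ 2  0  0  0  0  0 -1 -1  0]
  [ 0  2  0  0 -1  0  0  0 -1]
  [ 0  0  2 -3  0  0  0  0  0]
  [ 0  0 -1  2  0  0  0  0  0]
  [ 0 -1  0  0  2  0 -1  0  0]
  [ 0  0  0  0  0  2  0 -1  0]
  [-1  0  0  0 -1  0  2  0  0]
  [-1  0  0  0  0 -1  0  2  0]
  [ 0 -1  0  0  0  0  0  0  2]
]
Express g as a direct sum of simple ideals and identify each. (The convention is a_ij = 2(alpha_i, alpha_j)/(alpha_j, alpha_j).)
type A_7 + type G_2

The diagram associated to this matrix has two connected components: the simple roots {alpha_1, alpha_2, alpha_5, alpha_6, alpha_7, alpha_8, alpha_9} form a chain of 7 nodes with single edges (A_7), and {alpha_3, alpha_4} form two nodes joined by a triple edge (G_2). A semisimple Lie algebra decomposes uniquely as the direct sum of simple ideals, one per connected component of its Dynkin diagram, so g ≅ A_7 ⊕ G_2 (dimension 63 + 14 = 77).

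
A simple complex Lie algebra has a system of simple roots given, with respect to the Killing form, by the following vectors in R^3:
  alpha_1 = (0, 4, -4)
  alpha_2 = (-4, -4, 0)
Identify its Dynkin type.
Compute the Cartan integers a_ij = 2(alpha_i, alpha_j)/(alpha_j, alpha_j); the resulting 2x2 Cartan matrix is
[[2, -1], [-1, 2]].
All simple roots have the same length, so the diagram is simply laced. The associated Dynkin diagram is a chain of 2 nodes with single edges (A_2), so the type is A_2 (the algebra sl(3)).

type A_2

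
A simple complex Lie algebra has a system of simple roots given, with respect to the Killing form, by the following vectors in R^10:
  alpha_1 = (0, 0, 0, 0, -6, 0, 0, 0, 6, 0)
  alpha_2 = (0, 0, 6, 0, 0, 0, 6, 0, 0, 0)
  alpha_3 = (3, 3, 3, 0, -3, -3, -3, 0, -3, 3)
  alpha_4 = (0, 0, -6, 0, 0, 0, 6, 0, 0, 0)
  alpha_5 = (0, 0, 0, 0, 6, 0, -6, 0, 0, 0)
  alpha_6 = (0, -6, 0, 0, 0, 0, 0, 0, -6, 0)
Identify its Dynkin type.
type E_6

Compute the Cartan integers a_ij = 2(alpha_i, alpha_j)/(alpha_j, alpha_j); the resulting 6x6 Cartan matrix is
[[2, 0, 0, 0, -1, -1], [0, 2, 0, 0, -1, 0], [0, 0, 2, -1, 0, 0], [0, 0, -1, 2, -1, 0], [-1, -1, 0, -1, 2, 0], [-1, 0, 0, 0, 0, 2]].
All simple roots have the same length, so the diagram is simply laced. The associated Dynkin diagram is a chain of 5 nodes with one extra node attached to the third node from one end (E_6), so the type is E_6.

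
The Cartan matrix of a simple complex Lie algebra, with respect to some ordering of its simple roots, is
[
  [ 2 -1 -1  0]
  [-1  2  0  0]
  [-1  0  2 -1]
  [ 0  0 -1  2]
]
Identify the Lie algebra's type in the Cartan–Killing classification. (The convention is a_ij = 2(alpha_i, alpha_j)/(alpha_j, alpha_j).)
The matrix has rank 4 with 2's on the diagonal. Reading the off-diagonal entries as Dynkin edges (a single edge where a_ij = a_ji = -1; a double or triple edge where a_ij * a_ji = 2 or 3), the diagram is a chain of 4 nodes with single edges (A_4). One simple-root ordering that puts it in standard form is (alpha_4, alpha_3, alpha_1, alpha_2). So the algebra is type A_4, i.e. sl(5).

A4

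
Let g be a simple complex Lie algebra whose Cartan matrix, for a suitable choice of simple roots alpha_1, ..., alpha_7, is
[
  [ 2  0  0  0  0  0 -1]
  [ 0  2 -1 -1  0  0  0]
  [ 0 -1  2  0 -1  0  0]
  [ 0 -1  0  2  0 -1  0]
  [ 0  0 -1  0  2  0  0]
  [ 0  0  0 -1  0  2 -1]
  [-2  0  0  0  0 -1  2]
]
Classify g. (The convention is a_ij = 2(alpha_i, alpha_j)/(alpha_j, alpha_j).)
The matrix has rank 7 with 2's on the diagonal. Reading the off-diagonal entries as Dynkin edges (a single edge where a_ij = a_ji = -1; a double or triple edge where a_ij * a_ji = 2 or 3), the diagram is a chain of 7 nodes with a double edge at one end; the terminal node there is the unique short simple root (B_7). One simple-root ordering that puts it in standard form is (alpha_5, alpha_3, alpha_2, alpha_4, alpha_6, alpha_7, alpha_1). So the algebra is type B_7, i.e. so(15).

type B_7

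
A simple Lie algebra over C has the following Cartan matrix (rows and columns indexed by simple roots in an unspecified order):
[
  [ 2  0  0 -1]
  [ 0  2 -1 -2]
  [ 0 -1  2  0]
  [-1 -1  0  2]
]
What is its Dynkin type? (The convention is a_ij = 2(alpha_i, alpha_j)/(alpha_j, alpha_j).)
The matrix has rank 4 with 2's on the diagonal. Reading the off-diagonal entries as Dynkin edges (a single edge where a_ij = a_ji = -1; a double or triple edge where a_ij * a_ji = 2 or 3), the diagram is a chain of 4 nodes with a double edge between the middle two (F_4). One simple-root ordering that puts it in standard form is (alpha_3, alpha_2, alpha_4, alpha_1). So the algebra is type F_4.

F_4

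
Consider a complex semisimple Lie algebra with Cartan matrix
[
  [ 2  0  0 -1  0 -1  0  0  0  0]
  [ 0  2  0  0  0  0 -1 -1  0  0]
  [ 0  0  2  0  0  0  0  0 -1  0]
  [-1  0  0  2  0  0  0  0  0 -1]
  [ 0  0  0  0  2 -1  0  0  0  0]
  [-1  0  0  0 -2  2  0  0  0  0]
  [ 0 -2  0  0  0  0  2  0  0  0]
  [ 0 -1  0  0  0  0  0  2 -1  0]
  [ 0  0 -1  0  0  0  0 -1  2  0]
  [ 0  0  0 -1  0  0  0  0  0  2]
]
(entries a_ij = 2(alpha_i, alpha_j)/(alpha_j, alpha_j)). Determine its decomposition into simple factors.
B5 + C5

The diagram associated to this matrix has two connected components: the simple roots {alpha_1, alpha_4, alpha_5, alpha_6, alpha_10} form a chain of 5 nodes with a double edge at one end; the terminal node there is the unique short simple root (B_5), and {alpha_2, alpha_3, alpha_7, alpha_8, alpha_9} form a chain of 5 nodes with a double edge at one end; the terminal node there is the unique long simple root (C_5). A semisimple Lie algebra decomposes uniquely as the direct sum of simple ideals, one per connected component of its Dynkin diagram, so g ≅ B_5 ⊕ C_5 (dimension 55 + 55 = 110).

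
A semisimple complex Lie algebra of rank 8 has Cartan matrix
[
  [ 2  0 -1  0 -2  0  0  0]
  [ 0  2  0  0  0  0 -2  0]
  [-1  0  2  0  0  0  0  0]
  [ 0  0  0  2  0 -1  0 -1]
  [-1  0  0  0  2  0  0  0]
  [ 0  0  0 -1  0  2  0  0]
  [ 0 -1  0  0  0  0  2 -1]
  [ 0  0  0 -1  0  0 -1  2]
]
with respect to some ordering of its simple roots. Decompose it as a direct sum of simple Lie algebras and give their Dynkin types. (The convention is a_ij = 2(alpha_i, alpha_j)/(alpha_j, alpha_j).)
The diagram associated to this matrix has two connected components: the simple roots {alpha_1, alpha_3, alpha_5} form a chain of 3 nodes with a double edge at one end; the terminal node there is the unique short simple root (B_3), and {alpha_2, alpha_4, alpha_6, alpha_7, alpha_8} form a chain of 5 nodes with a double edge at one end; the terminal node there is the unique long simple root (C_5). A semisimple Lie algebra decomposes uniquely as the direct sum of simple ideals, one per connected component of its Dynkin diagram, so g ≅ B_3 ⊕ C_5 (dimension 21 + 55 = 76).

B3 ⊕ C5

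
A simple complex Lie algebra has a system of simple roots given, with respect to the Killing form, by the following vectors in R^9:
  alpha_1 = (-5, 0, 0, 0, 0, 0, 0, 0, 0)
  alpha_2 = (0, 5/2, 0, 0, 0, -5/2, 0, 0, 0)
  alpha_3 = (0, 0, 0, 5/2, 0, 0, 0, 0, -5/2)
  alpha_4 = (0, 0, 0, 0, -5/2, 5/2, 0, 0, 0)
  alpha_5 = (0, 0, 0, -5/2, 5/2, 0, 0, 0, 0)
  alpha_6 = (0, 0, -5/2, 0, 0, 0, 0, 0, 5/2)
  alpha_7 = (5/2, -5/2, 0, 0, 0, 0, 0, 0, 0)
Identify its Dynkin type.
Compute the Cartan integers a_ij = 2(alpha_i, alpha_j)/(alpha_j, alpha_j); the resulting 7x7 Cartan matrix is
[[2, 0, 0, 0, 0, 0, -2], [0, 2, 0, -1, 0, 0, -1], [0, 0, 2, 0, -1, -1, 0], [0, -1, 0, 2, -1, 0, 0], [0, 0, -1, -1, 2, 0, 0], [0, 0, -1, 0, 0, 2, 0], [-1, -1, 0, 0, 0, 0, 2]].
The roots have two lengths (squared-length ratio 2:1); the short ones are alpha_{2,3,4,5,6,7}. The associated Dynkin diagram is a chain of 7 nodes with a double edge at one end; the terminal node there is the unique long simple root (C_7), so the type is C_7 (the algebra sp(14)).

C_7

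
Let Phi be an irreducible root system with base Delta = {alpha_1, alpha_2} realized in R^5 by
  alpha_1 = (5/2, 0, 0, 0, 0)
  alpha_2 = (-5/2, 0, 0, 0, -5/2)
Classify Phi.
type B_2

Compute the Cartan integers a_ij = 2(alpha_i, alpha_j)/(alpha_j, alpha_j); the resulting 2x2 Cartan matrix is
[[2, -1], [-2, 2]].
The roots have two lengths (squared-length ratio 2:1); the short ones are alpha_{1}. The associated Dynkin diagram is a chain of 2 nodes with a double edge at one end; the terminal node there is the unique short simple root (B_2), so the type is B_2 (the algebra so(5)).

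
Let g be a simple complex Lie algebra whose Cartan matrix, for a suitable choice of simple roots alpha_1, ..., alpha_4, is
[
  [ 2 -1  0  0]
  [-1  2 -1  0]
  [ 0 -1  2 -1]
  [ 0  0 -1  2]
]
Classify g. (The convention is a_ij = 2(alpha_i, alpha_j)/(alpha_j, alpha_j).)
A_4 (sl(5))

The matrix has rank 4 with 2's on the diagonal. Reading the off-diagonal entries as Dynkin edges (a single edge where a_ij = a_ji = -1; a double or triple edge where a_ij * a_ji = 2 or 3), the diagram is a chain of 4 nodes with single edges (A_4). One simple-root ordering that puts it in standard form is (alpha_4, alpha_3, alpha_2, alpha_1). So the algebra is type A_4, i.e. sl(5).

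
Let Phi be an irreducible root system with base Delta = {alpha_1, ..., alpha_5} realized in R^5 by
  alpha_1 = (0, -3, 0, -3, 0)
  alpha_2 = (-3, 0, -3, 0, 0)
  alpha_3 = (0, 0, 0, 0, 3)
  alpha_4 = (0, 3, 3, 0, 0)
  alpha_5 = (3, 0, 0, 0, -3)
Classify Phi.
B5

Compute the Cartan integers a_ij = 2(alpha_i, alpha_j)/(alpha_j, alpha_j); the resulting 5x5 Cartan matrix is
[[2, 0, 0, -1, 0], [0, 2, 0, -1, -1], [0, 0, 2, 0, -1], [-1, -1, 0, 2, 0], [0, -1, -2, 0, 2]].
The roots have two lengths (squared-length ratio 2:1); the short ones are alpha_{3}. The associated Dynkin diagram is a chain of 5 nodes with a double edge at one end; the terminal node there is the unique short simple root (B_5), so the type is B_5 (the algebra so(11)).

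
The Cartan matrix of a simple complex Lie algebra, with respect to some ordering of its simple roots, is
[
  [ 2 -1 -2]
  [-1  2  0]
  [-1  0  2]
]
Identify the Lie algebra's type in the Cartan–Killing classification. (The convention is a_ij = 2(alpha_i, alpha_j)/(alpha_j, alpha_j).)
B_3

The matrix has rank 3 with 2's on the diagonal. Reading the off-diagonal entries as Dynkin edges (a single edge where a_ij = a_ji = -1; a double or triple edge where a_ij * a_ji = 2 or 3), the diagram is a chain of 3 nodes with a double edge at one end; the terminal node there is the unique short simple root (B_3). One simple-root ordering that puts it in standard form is (alpha_2, alpha_1, alpha_3). So the algebra is type B_3, i.e. so(7).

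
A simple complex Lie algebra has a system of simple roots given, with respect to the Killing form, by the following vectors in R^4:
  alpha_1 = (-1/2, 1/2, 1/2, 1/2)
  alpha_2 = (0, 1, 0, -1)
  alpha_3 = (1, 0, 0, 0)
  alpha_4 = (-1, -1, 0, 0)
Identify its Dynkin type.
type F_4

Compute the Cartan integers a_ij = 2(alpha_i, alpha_j)/(alpha_j, alpha_j); the resulting 4x4 Cartan matrix is
[[2, 0, -1, 0], [0, 2, 0, -1], [-1, 0, 2, -1], [0, -1, -2, 2]].
The roots have two lengths (squared-length ratio 2:1); the short ones are alpha_{1,3}. The associated Dynkin diagram is a chain of 4 nodes with a double edge between the middle two (F_4), so the type is F_4.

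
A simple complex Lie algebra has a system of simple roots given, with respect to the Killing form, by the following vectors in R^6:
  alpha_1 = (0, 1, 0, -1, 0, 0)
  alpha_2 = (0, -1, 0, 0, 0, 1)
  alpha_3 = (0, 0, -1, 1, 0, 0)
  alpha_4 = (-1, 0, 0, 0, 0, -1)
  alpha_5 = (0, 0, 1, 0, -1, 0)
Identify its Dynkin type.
Compute the Cartan integers a_ij = 2(alpha_i, alpha_j)/(alpha_j, alpha_j); the resulting 5x5 Cartan matrix is
[[2, -1, -1, 0, 0], [-1, 2, 0, -1, 0], [-1, 0, 2, 0, -1], [0, -1, 0, 2, 0], [0, 0, -1, 0, 2]].
All simple roots have the same length, so the diagram is simply laced. The associated Dynkin diagram is a chain of 5 nodes with single edges (A_5), so the type is A_5 (the algebra sl(6)).

A5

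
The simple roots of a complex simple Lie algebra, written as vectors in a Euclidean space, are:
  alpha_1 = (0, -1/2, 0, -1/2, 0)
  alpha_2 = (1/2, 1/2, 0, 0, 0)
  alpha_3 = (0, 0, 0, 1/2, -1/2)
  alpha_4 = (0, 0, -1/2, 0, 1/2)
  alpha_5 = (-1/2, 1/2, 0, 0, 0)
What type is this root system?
D_5 (so(10))

Compute the Cartan integers a_ij = 2(alpha_i, alpha_j)/(alpha_j, alpha_j); the resulting 5x5 Cartan matrix is
[[2, -1, -1, 0, -1], [-1, 2, 0, 0, 0], [-1, 0, 2, -1, 0], [0, 0, -1, 2, 0], [-1, 0, 0, 0, 2]].
All simple roots have the same length, so the diagram is simply laced. The associated Dynkin diagram is a chain of 3 nodes with a fork of two nodes at one end (D_5), so the type is D_5 (the algebra so(10)).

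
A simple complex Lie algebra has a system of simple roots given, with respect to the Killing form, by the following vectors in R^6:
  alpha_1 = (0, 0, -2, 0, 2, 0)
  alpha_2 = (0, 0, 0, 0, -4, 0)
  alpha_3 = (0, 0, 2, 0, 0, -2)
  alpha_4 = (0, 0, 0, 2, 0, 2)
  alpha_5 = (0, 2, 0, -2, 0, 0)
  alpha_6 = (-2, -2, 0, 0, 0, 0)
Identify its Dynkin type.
Compute the Cartan integers a_ij = 2(alpha_i, alpha_j)/(alpha_j, alpha_j); the resulting 6x6 Cartan matrix is
[[2, -1, -1, 0, 0, 0], [-2, 2, 0, 0, 0, 0], [-1, 0, 2, -1, 0, 0], [0, 0, -1, 2, -1, 0], [0, 0, 0, -1, 2, -1], [0, 0, 0, 0, -1, 2]].
The roots have two lengths (squared-length ratio 2:1); the short ones are alpha_{1,3,4,5,6}. The associated Dynkin diagram is a chain of 6 nodes with a double edge at one end; the terminal node there is the unique long simple root (C_6), so the type is C_6 (the algebra sp(12)).

C_6 (sp(12))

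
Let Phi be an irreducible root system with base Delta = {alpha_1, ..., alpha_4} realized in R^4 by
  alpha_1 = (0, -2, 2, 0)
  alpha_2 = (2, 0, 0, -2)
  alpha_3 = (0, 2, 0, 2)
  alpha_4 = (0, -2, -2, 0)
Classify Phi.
D_4

Compute the Cartan integers a_ij = 2(alpha_i, alpha_j)/(alpha_j, alpha_j); the resulting 4x4 Cartan matrix is
[[2, 0, -1, 0], [0, 2, -1, 0], [-1, -1, 2, -1], [0, 0, -1, 2]].
All simple roots have the same length, so the diagram is simply laced. The associated Dynkin diagram is a chain of 2 nodes with a fork of two nodes at one end (D_4), so the type is D_4 (the algebra so(8)).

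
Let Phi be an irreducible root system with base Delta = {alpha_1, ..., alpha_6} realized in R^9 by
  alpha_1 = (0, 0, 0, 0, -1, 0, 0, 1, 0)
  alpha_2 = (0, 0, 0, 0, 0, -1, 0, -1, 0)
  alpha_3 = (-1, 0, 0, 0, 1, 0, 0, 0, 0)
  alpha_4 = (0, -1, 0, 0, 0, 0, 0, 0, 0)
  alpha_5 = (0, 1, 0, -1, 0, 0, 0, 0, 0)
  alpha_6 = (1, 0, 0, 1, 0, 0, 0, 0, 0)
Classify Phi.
B6

Compute the Cartan integers a_ij = 2(alpha_i, alpha_j)/(alpha_j, alpha_j); the resulting 6x6 Cartan matrix is
[[2, -1, -1, 0, 0, 0], [-1, 2, 0, 0, 0, 0], [-1, 0, 2, 0, 0, -1], [0, 0, 0, 2, -1, 0], [0, 0, 0, -2, 2, -1], [0, 0, -1, 0, -1, 2]].
The roots have two lengths (squared-length ratio 2:1); the short ones are alpha_{4}. The associated Dynkin diagram is a chain of 6 nodes with a double edge at one end; the terminal node there is the unique short simple root (B_6), so the type is B_6 (the algebra so(13)).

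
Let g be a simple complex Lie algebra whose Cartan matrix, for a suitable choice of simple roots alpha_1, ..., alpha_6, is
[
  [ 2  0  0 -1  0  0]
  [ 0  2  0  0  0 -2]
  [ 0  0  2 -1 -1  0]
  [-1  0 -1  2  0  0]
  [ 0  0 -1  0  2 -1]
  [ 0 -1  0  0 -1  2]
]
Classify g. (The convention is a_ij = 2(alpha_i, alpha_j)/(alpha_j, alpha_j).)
The matrix has rank 6 with 2's on the diagonal. Reading the off-diagonal entries as Dynkin edges (a single edge where a_ij = a_ji = -1; a double or triple edge where a_ij * a_ji = 2 or 3), the diagram is a chain of 6 nodes with a double edge at one end; the terminal node there is the unique long simple root (C_6). One simple-root ordering that puts it in standard form is (alpha_1, alpha_4, alpha_3, alpha_5, alpha_6, alpha_2). So the algebra is type C_6, i.e. sp(12).

C_6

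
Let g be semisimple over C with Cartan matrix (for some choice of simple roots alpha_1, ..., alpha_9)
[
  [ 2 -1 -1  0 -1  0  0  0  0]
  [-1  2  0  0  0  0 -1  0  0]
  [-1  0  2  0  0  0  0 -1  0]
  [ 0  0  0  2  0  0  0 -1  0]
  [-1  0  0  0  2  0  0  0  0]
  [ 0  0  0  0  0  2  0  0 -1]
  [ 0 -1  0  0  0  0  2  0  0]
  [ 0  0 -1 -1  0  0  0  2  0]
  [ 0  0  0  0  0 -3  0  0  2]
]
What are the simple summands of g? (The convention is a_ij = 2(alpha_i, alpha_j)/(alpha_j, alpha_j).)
The diagram associated to this matrix has two connected components: the simple roots {alpha_1, alpha_2, alpha_3, alpha_4, alpha_5, alpha_7, alpha_8} form a chain of 6 nodes with one extra node attached to the third node from one end (E_7), and {alpha_6, alpha_9} form two nodes joined by a triple edge (G_2). A semisimple Lie algebra decomposes uniquely as the direct sum of simple ideals, one per connected component of its Dynkin diagram, so g ≅ E_7 ⊕ G_2 (dimension 133 + 14 = 147).

E_7 ⊕ G_2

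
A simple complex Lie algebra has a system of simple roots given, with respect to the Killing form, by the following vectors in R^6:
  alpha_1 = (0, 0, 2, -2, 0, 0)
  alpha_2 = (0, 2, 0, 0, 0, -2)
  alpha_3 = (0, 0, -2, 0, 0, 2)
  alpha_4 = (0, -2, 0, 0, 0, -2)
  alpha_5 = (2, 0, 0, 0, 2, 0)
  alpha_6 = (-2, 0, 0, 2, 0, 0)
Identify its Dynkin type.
type D_6

Compute the Cartan integers a_ij = 2(alpha_i, alpha_j)/(alpha_j, alpha_j); the resulting 6x6 Cartan matrix is
[[2, 0, -1, 0, 0, -1], [0, 2, -1, 0, 0, 0], [-1, -1, 2, -1, 0, 0], [0, 0, -1, 2, 0, 0], [0, 0, 0, 0, 2, -1], [-1, 0, 0, 0, -1, 2]].
All simple roots have the same length, so the diagram is simply laced. The associated Dynkin diagram is a chain of 4 nodes with a fork of two nodes at one end (D_6), so the type is D_6 (the algebra so(12)).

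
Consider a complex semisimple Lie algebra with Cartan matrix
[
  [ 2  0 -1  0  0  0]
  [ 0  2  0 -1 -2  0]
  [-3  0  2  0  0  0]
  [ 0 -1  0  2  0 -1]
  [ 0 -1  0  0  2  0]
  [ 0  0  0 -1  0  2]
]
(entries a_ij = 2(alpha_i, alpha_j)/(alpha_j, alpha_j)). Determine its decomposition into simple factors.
The diagram associated to this matrix has two connected components: the simple roots {alpha_2, alpha_4, alpha_5, alpha_6} form a chain of 4 nodes with a double edge at one end; the terminal node there is the unique short simple root (B_4), and {alpha_1, alpha_3} form two nodes joined by a triple edge (G_2). A semisimple Lie algebra decomposes uniquely as the direct sum of simple ideals, one per connected component of its Dynkin diagram, so g ≅ B_4 ⊕ G_2 (dimension 36 + 14 = 50).

B_4 ⊕ G_2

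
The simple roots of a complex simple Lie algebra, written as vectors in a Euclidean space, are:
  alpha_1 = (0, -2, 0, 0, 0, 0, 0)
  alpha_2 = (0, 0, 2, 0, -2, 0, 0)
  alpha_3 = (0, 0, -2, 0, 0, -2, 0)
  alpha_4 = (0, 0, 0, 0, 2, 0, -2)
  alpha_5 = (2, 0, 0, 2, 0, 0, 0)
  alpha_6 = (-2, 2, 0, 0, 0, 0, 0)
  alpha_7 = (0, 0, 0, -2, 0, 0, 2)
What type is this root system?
Compute the Cartan integers a_ij = 2(alpha_i, alpha_j)/(alpha_j, alpha_j); the resulting 7x7 Cartan matrix is
[[2, 0, 0, 0, 0, -1, 0], [0, 2, -1, -1, 0, 0, 0], [0, -1, 2, 0, 0, 0, 0], [0, -1, 0, 2, 0, 0, -1], [0, 0, 0, 0, 2, -1, -1], [-2, 0, 0, 0, -1, 2, 0], [0, 0, 0, -1, -1, 0, 2]].
The roots have two lengths (squared-length ratio 2:1); the short ones are alpha_{1}. The associated Dynkin diagram is a chain of 7 nodes with a double edge at one end; the terminal node there is the unique short simple root (B_7), so the type is B_7 (the algebra so(15)).

B7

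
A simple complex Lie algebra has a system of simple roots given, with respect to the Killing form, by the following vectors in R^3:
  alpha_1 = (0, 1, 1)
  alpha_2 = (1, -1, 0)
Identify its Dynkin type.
A_2

Compute the Cartan integers a_ij = 2(alpha_i, alpha_j)/(alpha_j, alpha_j); the resulting 2x2 Cartan matrix is
[[2, -1], [-1, 2]].
All simple roots have the same length, so the diagram is simply laced. The associated Dynkin diagram is a chain of 2 nodes with single edges (A_2), so the type is A_2 (the algebra sl(3)).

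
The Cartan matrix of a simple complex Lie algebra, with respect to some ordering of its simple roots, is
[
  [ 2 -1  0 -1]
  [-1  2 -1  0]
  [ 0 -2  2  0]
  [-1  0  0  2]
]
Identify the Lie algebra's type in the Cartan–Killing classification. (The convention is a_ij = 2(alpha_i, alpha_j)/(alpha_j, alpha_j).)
The matrix has rank 4 with 2's on the diagonal. Reading the off-diagonal entries as Dynkin edges (a single edge where a_ij = a_ji = -1; a double or triple edge where a_ij * a_ji = 2 or 3), the diagram is a chain of 4 nodes with a double edge at one end; the terminal node there is the unique long simple root (C_4). One simple-root ordering that puts it in standard form is (alpha_4, alpha_1, alpha_2, alpha_3). So the algebra is type C_4, i.e. sp(8).

C_4 (sp(8))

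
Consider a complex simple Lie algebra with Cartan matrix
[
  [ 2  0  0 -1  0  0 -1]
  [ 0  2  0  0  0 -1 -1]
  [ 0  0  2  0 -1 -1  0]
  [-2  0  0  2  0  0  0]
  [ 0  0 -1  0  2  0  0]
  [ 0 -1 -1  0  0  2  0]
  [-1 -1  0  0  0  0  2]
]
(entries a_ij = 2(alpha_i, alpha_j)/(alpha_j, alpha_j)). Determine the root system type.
The matrix has rank 7 with 2's on the diagonal. Reading the off-diagonal entries as Dynkin edges (a single edge where a_ij = a_ji = -1; a double or triple edge where a_ij * a_ji = 2 or 3), the diagram is a chain of 7 nodes with a double edge at one end; the terminal node there is the unique long simple root (C_7). One simple-root ordering that puts it in standard form is (alpha_5, alpha_3, alpha_6, alpha_2, alpha_7, alpha_1, alpha_4). So the algebra is type C_7, i.e. sp(14).

type C_7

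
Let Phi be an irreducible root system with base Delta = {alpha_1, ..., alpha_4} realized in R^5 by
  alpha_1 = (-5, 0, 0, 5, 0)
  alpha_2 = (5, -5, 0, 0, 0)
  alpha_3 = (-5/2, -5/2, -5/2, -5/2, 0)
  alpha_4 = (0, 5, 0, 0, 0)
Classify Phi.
Compute the Cartan integers a_ij = 2(alpha_i, alpha_j)/(alpha_j, alpha_j); the resulting 4x4 Cartan matrix is
[[2, -1, 0, 0], [-1, 2, 0, -2], [0, 0, 2, -1], [0, -1, -1, 2]].
The roots have two lengths (squared-length ratio 2:1); the short ones are alpha_{3,4}. The associated Dynkin diagram is a chain of 4 nodes with a double edge between the middle two (F_4), so the type is F_4.

F4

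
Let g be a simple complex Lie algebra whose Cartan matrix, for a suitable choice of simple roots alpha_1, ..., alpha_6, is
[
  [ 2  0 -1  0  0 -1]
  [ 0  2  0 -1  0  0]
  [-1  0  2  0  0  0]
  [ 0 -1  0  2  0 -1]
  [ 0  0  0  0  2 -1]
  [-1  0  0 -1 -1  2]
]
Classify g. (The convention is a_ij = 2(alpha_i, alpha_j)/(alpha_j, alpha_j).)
E_6

The matrix has rank 6 with 2's on the diagonal. Reading the off-diagonal entries as Dynkin edges (a single edge where a_ij = a_ji = -1; a double or triple edge where a_ij * a_ji = 2 or 3), the diagram is a chain of 5 nodes with one extra node attached to the third node from one end (E_6). One simple-root ordering that puts it in standard form is (alpha_3, alpha_5, alpha_1, alpha_6, alpha_4, alpha_2). So the algebra is type E_6.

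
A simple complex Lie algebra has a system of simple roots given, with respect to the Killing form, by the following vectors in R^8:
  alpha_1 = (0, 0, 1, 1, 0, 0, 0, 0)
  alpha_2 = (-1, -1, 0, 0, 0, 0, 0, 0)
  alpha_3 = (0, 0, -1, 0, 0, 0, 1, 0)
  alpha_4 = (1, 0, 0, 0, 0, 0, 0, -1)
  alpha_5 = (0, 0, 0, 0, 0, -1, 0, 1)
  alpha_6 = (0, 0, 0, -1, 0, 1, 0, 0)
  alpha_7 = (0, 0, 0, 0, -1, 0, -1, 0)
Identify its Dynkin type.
Compute the Cartan integers a_ij = 2(alpha_i, alpha_j)/(alpha_j, alpha_j); the resulting 7x7 Cartan matrix is
[[2, 0, -1, 0, 0, -1, 0], [0, 2, 0, -1, 0, 0, 0], [-1, 0, 2, 0, 0, 0, -1], [0, -1, 0, 2, -1, 0, 0], [0, 0, 0, -1, 2, -1, 0], [-1, 0, 0, 0, -1, 2, 0], [0, 0, -1, 0, 0, 0, 2]].
All simple roots have the same length, so the diagram is simply laced. The associated Dynkin diagram is a chain of 7 nodes with single edges (A_7), so the type is A_7 (the algebra sl(8)).

A7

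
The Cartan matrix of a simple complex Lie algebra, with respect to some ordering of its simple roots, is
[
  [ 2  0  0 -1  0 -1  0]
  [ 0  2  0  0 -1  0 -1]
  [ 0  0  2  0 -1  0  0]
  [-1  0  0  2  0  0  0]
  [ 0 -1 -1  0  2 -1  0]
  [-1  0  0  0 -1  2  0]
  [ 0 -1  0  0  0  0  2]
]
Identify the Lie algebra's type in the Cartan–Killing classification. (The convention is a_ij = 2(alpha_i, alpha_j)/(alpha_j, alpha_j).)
E7

The matrix has rank 7 with 2's on the diagonal. Reading the off-diagonal entries as Dynkin edges (a single edge where a_ij = a_ji = -1; a double or triple edge where a_ij * a_ji = 2 or 3), the diagram is a chain of 6 nodes with one extra node attached to the third node from one end (E_7). One simple-root ordering that puts it in standard form is (alpha_7, alpha_3, alpha_2, alpha_5, alpha_6, alpha_1, alpha_4). So the algebra is type E_7.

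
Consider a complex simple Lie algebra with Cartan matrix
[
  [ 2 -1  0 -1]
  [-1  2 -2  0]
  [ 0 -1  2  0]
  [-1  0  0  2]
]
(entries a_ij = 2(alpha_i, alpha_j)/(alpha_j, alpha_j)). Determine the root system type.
type B_4

The matrix has rank 4 with 2's on the diagonal. Reading the off-diagonal entries as Dynkin edges (a single edge where a_ij = a_ji = -1; a double or triple edge where a_ij * a_ji = 2 or 3), the diagram is a chain of 4 nodes with a double edge at one end; the terminal node there is the unique short simple root (B_4). One simple-root ordering that puts it in standard form is (alpha_4, alpha_1, alpha_2, alpha_3). So the algebra is type B_4, i.e. so(9).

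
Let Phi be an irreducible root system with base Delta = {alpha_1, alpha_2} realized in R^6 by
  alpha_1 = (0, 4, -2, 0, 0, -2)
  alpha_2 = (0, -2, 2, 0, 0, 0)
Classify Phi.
Compute the Cartan integers a_ij = 2(alpha_i, alpha_j)/(alpha_j, alpha_j); the resulting 2x2 Cartan matrix is
[[2, -3], [-1, 2]].
The roots have two lengths (squared-length ratio 3:1); the short ones are alpha_{2}. The associated Dynkin diagram is two nodes joined by a triple edge (G_2), so the type is G_2.

G_2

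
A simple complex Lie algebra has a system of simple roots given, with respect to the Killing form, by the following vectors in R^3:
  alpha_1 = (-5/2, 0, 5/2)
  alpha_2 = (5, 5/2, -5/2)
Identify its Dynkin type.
G2

Compute the Cartan integers a_ij = 2(alpha_i, alpha_j)/(alpha_j, alpha_j); the resulting 2x2 Cartan matrix is
[[2, -1], [-3, 2]].
The roots have two lengths (squared-length ratio 3:1); the short ones are alpha_{1}. The associated Dynkin diagram is two nodes joined by a triple edge (G_2), so the type is G_2.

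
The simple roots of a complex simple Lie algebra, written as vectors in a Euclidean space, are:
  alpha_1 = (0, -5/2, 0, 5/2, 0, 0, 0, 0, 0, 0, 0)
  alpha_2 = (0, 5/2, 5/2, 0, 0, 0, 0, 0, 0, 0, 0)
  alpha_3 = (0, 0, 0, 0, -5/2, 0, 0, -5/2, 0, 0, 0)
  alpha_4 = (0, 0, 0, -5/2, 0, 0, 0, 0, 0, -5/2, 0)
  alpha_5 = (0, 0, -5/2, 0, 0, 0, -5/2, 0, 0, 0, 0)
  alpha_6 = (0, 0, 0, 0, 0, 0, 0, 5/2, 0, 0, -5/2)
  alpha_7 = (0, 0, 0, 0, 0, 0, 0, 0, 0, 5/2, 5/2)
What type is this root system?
Compute the Cartan integers a_ij = 2(alpha_i, alpha_j)/(alpha_j, alpha_j); the resulting 7x7 Cartan matrix is
[[2, -1, 0, -1, 0, 0, 0], [-1, 2, 0, 0, -1, 0, 0], [0, 0, 2, 0, 0, -1, 0], [-1, 0, 0, 2, 0, 0, -1], [0, -1, 0, 0, 2, 0, 0], [0, 0, -1, 0, 0, 2, -1], [0, 0, 0, -1, 0, -1, 2]].
All simple roots have the same length, so the diagram is simply laced. The associated Dynkin diagram is a chain of 7 nodes with single edges (A_7), so the type is A_7 (the algebra sl(8)).

type A_7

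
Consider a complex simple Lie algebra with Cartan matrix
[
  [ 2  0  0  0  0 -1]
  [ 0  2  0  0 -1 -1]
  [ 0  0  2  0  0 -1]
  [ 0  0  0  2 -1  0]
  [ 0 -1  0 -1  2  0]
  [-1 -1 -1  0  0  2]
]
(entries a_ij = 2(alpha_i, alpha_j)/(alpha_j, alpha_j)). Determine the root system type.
type D_6

The matrix has rank 6 with 2's on the diagonal. Reading the off-diagonal entries as Dynkin edges (a single edge where a_ij = a_ji = -1; a double or triple edge where a_ij * a_ji = 2 or 3), the diagram is a chain of 4 nodes with a fork of two nodes at one end (D_6). One simple-root ordering that puts it in standard form is (alpha_4, alpha_5, alpha_2, alpha_6, alpha_1, alpha_3). So the algebra is type D_6, i.e. so(12).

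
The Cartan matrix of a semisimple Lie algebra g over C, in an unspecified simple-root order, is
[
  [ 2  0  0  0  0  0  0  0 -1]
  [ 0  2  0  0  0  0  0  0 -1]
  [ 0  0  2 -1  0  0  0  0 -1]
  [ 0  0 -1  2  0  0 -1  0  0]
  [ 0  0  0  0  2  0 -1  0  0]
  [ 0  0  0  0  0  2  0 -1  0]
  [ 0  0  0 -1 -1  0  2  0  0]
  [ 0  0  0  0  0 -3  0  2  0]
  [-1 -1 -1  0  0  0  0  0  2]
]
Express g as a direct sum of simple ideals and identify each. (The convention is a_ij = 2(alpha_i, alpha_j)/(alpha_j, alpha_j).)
D_7 + G_2

The diagram associated to this matrix has two connected components: the simple roots {alpha_1, alpha_2, alpha_3, alpha_4, alpha_5, alpha_7, alpha_9} form a chain of 5 nodes with a fork of two nodes at one end (D_7), and {alpha_6, alpha_8} form two nodes joined by a triple edge (G_2). A semisimple Lie algebra decomposes uniquely as the direct sum of simple ideals, one per connected component of its Dynkin diagram, so g ≅ D_7 ⊕ G_2 (dimension 91 + 14 = 105).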